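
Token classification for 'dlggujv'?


Pattern: letter/underscore followed by alphanumerics, not a keyword
Type: IDENTIFIER


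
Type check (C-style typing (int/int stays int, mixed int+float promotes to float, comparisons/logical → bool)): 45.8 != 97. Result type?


Operand types: float != int
Rule: comparison yields bool
Result type: bool


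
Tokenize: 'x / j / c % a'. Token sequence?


Scan left to right, longest-match per lexeme
Tokens: ID(x), OP(/), ID(j), OP(/), ID(c), OP(%), ID(a)


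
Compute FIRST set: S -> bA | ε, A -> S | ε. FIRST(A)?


Per alternative of A: FIRST(S) = {b, ε}; FIRST(ε) = {ε}
FIRST(A) = {b, ε}


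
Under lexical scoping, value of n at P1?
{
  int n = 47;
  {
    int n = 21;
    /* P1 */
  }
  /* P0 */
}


n declared in the same block as P1
n = 21


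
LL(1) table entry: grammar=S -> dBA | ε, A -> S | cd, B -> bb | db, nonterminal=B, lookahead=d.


For [B, d]: 'd' ∈ FIRST(db)
Entry: B -> db


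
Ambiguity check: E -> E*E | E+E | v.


'v*v+v' has two parse trees (no precedence encoded between * and +)
Ambiguous


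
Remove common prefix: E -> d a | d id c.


Common prefix: 'd'
Factored: E -> d E', E' -> a | id c


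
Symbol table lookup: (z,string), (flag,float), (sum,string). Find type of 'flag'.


Lookup 'flag' → type float


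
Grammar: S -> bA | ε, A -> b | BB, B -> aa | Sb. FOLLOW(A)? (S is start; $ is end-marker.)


$ ∈ FOLLOW(S). For each A -> αBβ: add FIRST(β)\{ε} to FOLLOW(B); if β nullable, add FOLLOW(A).
FOLLOW(A) = {$, b}


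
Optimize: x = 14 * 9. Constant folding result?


14 * 9 = 126 at compile time
Optimized: x = 126


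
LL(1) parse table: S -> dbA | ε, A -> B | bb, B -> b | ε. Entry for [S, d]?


For [S, d]: 'd' ∈ FIRST(dbA)
Entry: S -> dbA


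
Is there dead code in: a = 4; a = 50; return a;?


first assignment to a is overwritten before any read
Dead: 'a = 4'


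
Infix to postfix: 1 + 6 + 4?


Left to right (same or higher precedence on left)
Postfix: 1 6 + 4 +


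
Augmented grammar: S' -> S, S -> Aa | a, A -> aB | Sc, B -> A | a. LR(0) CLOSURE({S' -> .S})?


Start: S' -> .S
For each item with dot before a nonterminal B, add B -> .γ for every B-production
Closure: [S' -> .S, S -> .Aa, S -> .a, A -> .aB, A -> .Sc]


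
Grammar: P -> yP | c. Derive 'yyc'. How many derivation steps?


Derivation: P => yP => yyP => yyc
Steps: 3


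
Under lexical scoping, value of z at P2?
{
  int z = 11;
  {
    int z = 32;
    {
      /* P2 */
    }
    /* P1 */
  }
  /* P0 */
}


P2's block does not declare z; resolves to the enclosing declaration at depth 1
z = 32


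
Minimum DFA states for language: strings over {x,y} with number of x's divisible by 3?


Track (count of x) mod 3: states 0..2, accept at 0
Minimal DFA: 3 states


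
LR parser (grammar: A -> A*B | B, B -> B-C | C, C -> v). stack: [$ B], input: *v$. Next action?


lookahead ∉ {-} so B won't extend; reduce A -> B
Action: reduce (A -> B)


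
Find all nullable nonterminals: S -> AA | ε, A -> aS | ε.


A nonterminal is nullable iff some alternative derives ε (directly, or every symbol in it is nullable)
Nullable: {A, S}


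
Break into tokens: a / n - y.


Scan left to right, longest-match per lexeme
Tokens: ID(a), OP(/), ID(n), OP(-), ID(y)


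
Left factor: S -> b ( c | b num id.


Common prefix: 'b'
Factored: S -> b S', S' -> ( c | num id


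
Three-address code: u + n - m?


Break into single-operator statements:
t1 = u + n
t2 = t1 - m


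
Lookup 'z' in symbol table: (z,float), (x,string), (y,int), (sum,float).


Lookup 'z' → type float


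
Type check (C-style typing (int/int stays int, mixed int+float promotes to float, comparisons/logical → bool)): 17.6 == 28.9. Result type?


Operand types: float == float
Rule: comparison yields bool
Result type: bool


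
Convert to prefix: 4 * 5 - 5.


left-to-right (same/higher precedence on left): tree is (- (* 4 5) 5)
Prefix: - * 4 5 5


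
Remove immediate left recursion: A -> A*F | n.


Left-recursive alternatives: A*F; non-recursive: n
Introduce A': A -> nA', A' -> *FA' | ε


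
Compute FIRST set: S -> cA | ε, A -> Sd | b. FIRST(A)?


Per alternative of A: FIRST(Sd) = {c, d}; FIRST(b) = {b}
FIRST(A) = {b, c, d}


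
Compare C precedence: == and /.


'/' is multiplicative (level 10); '==' is equality (level 6)
Higher level binds tighter
'/' has higher precedence than '=='


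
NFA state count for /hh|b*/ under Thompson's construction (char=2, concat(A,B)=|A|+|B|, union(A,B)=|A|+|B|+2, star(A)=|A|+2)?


Syntax tree has 3 char leaf(s), 1 union(s), 1 star(s)
chars contribute 3×2 = 6; each union adds +2; each star adds +2
Total: 6 + 2 + 2 = 10 states


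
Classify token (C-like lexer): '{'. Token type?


Pattern: delimiter/punctuation
Type: PUNCTUATION


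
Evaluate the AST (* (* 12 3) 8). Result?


Evaluate inner: (* 12 3) = 36
Evaluate root: (* 36 8) = 288
Result: 288


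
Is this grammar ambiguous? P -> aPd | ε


balanced a^n…d^n: each string has a unique parse
Unambiguous


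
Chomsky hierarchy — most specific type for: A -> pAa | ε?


Single nonterminal LHS, but p^n a^n is not regular
Classification: Type 2 (Context-Free)


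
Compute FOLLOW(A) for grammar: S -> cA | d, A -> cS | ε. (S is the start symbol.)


$ ∈ FOLLOW(S). For each A -> αBβ: add FIRST(β)\{ε} to FOLLOW(B); if β nullable, add FOLLOW(A).
FOLLOW(A) = {$}


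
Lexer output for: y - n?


Scan left to right, longest-match per lexeme
Tokens: ID(y), OP(-), ID(n)


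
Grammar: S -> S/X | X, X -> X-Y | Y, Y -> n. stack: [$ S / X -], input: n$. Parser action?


no handle; shift 'n'
Action: shift


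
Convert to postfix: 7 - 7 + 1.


Left to right (same or higher precedence on left)
Postfix: 7 7 - 1 +


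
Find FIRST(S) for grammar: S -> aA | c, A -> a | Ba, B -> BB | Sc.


Per alternative of S: FIRST(aA) = {a}; FIRST(c) = {c}
FIRST(S) = {a, c}


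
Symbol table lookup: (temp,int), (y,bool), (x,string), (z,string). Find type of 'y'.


Lookup 'y' → type bool


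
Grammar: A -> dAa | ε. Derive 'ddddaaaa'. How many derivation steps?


Derivation: A => dAa => ddAaa => dddAaaa => ddddAaaaa => ddddaaaa
Steps: 5


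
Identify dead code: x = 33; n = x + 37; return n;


x is read by n's definition; n is returned
No dead code


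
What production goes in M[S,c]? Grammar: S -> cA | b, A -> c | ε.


For [S, c]: 'c' ∈ FIRST(cA)
Entry: S -> cA


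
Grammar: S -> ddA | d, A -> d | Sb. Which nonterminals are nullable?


A nonterminal is nullable iff some alternative derives ε (directly, or every symbol in it is nullable)
Nullable: {}


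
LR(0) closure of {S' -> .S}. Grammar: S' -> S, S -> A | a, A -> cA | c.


Start: S' -> .S
For each item with dot before a nonterminal B, add B -> .γ for every B-production
Closure: [S' -> .S, S -> .A, S -> .a, A -> .cA, A -> .c]


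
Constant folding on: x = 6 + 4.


6 + 4 = 10 at compile time
Optimized: x = 10


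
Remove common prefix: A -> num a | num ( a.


Common prefix: 'num'
Factored: A -> num A', A' -> a | ( a


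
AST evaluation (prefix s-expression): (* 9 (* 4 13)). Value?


Evaluate inner: (* 4 13) = 52
Evaluate root: (* 9 52) = 468
Result: 468


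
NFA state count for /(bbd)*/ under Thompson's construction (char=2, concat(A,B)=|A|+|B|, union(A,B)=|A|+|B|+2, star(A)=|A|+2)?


Syntax tree has 3 char leaf(s), 0 union(s), 1 star(s)
chars contribute 3×2 = 6; each union adds +2; each star adds +2
Total: 6 + 0 + 2 = 8 states


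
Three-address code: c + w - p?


Break into single-operator statements:
t1 = c + w
t2 = t1 - p


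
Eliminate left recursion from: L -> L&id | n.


Left-recursive alternatives: L&id; non-recursive: n
Introduce L': L -> nL', L' -> &idL' | ε


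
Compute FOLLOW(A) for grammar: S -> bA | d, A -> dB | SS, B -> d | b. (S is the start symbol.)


$ ∈ FOLLOW(S). For each A -> αBβ: add FIRST(β)\{ε} to FOLLOW(B); if β nullable, add FOLLOW(A).
FOLLOW(A) = {$, b, d}


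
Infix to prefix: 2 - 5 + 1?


left-to-right (same/higher precedence on left): tree is (+ (- 2 5) 1)
Prefix: + - 2 5 1


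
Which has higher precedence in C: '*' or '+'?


'*' is multiplicative (level 10); '+' is additive (level 9)
Higher level binds tighter
'*' has higher precedence than '+'


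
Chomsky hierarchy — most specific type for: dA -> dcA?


LHS has context (more than one symbol) and |LHS| ≤ |RHS|
Classification: Type 1 (Context-Sensitive)


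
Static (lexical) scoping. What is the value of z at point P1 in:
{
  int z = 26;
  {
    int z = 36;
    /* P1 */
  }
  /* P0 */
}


z declared in the same block as P1
z = 36


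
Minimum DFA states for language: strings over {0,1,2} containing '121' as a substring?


KMP-style automaton: 3 progress states + 1 absorbing accept = 4
Minimal DFA: 4 states


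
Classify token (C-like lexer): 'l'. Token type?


Pattern: letter/underscore followed by alphanumerics, not a keyword
Type: IDENTIFIER


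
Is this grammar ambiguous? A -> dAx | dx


balanced d^n…x^n: each string has a unique parse
Unambiguous


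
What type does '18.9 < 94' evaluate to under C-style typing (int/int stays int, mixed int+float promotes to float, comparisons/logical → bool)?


Operand types: float < int
Rule: comparison yields bool
Result type: bool


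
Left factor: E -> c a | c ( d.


Common prefix: 'c'
Factored: E -> c E', E' -> a | ( d


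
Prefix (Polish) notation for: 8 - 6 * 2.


'*' binds tighter: tree is (- 8 (* 6 2))
Prefix: - 8 * 6 2


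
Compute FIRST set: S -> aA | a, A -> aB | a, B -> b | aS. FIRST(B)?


Per alternative of B: FIRST(b) = {b}; FIRST(aS) = {a}
FIRST(B) = {a, b}


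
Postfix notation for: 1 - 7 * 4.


* has higher precedence, evaluate 7*4 first
Postfix: 1 7 4 * -


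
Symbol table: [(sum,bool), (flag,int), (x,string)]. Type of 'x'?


Lookup 'x' → type string


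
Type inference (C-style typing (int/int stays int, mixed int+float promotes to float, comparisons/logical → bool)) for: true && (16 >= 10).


Operand types: bool && bool
Rule: logical operators take bool operands and yield bool
Result type: bool


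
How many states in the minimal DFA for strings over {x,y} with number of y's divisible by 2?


Track (count of y) mod 2: states 0..1, accept at 0
Minimal DFA: 2 states


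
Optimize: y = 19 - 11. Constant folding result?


19 - 11 = 8 at compile time
Optimized: y = 8


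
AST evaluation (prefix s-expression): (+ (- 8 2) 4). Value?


Evaluate inner: (- 8 2) = 6
Evaluate root: (+ 6 4) = 10
Result: 10


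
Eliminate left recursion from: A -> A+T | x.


Left-recursive alternatives: A+T; non-recursive: x
Introduce A': A -> xA', A' -> +TA' | ε


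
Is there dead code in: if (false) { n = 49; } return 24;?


condition is constant false, so the whole block is unreachable
Dead: 'if (false) { n = 49; }'


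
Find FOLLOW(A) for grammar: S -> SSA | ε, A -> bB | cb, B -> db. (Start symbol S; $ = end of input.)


$ ∈ FOLLOW(S). For each A -> αBβ: add FIRST(β)\{ε} to FOLLOW(B); if β nullable, add FOLLOW(A).
FOLLOW(A) = {$, b, c}


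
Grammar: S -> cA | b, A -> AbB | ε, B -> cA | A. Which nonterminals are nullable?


A nonterminal is nullable iff some alternative derives ε (directly, or every symbol in it is nullable)
Nullable: {A, B}


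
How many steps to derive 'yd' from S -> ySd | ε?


Derivation: S => ySd => yd
Steps: 2


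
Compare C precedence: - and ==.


'-' is additive (level 9); '==' is equality (level 6)
Higher level binds tighter
'-' has higher precedence than '=='


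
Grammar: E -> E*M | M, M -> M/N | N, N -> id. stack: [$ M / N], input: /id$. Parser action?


handle 'M/N' on top
Action: reduce (M -> M/N)


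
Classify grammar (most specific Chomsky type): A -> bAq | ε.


Single nonterminal LHS, but b^n q^n is not regular
Classification: Type 2 (Context-Free)


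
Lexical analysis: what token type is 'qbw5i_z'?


Pattern: letter/underscore followed by alphanumerics, not a keyword
Type: IDENTIFIER


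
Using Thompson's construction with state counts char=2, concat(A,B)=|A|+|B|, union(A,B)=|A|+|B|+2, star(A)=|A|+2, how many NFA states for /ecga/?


Syntax tree has 4 char leaf(s), 0 union(s), 0 star(s)
chars contribute 4×2 = 8; each union adds +2; each star adds +2
Total: 8 + 0 + 0 = 8 states


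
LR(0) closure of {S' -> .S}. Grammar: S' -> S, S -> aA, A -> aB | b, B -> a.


Start: S' -> .S
For each item with dot before a nonterminal B, add B -> .γ for every B-production
Closure: [S' -> .S, S -> .aA]


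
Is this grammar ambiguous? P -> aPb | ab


balanced a^n…b^n: each string has a unique parse
Unambiguous


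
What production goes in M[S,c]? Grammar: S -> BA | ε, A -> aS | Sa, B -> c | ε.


For [S, c]: 'c' ∈ FIRST(BA)
Entry: S -> BA


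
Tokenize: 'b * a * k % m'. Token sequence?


Scan left to right, longest-match per lexeme
Tokens: ID(b), OP(*), ID(a), OP(*), ID(k), OP(%), ID(m)


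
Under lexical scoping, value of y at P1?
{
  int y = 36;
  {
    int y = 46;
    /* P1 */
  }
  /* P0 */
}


y declared in the same block as P1
y = 46


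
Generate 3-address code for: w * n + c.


Break into single-operator statements:
t1 = w * n
t2 = t1 + c


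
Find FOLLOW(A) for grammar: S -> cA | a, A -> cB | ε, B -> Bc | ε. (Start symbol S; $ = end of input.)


$ ∈ FOLLOW(S). For each A -> αBβ: add FIRST(β)\{ε} to FOLLOW(B); if β nullable, add FOLLOW(A).
FOLLOW(A) = {$}


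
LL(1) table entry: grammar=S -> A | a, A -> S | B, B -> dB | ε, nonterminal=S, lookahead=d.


For [S, d]: 'd' ∈ FIRST(A)
Entry: S -> A


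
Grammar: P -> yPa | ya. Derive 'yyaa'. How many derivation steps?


Derivation: P => yPa => yyaa
Steps: 2


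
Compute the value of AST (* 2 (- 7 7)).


Evaluate inner: (- 7 7) = 0
Evaluate root: (* 2 0) = 0
Result: 0


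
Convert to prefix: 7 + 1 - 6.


left-to-right (same/higher precedence on left): tree is (- (+ 7 1) 6)
Prefix: - + 7 1 6


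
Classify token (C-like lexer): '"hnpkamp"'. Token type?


Pattern: double-quoted sequence
Type: STRING_LITERAL


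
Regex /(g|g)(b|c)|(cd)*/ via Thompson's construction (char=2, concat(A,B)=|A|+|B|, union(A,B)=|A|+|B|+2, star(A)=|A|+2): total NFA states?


Syntax tree has 6 char leaf(s), 3 union(s), 1 star(s)
chars contribute 6×2 = 12; each union adds +2; each star adds +2
Total: 12 + 6 + 2 = 20 states


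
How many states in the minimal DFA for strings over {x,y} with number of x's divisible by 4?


Track (count of x) mod 4: states 0..3, accept at 0
Minimal DFA: 4 states


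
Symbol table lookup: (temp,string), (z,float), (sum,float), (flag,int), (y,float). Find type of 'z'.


Lookup 'z' → type float


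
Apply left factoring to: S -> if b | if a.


Common prefix: 'if'
Factored: S -> if S', S' -> b | a


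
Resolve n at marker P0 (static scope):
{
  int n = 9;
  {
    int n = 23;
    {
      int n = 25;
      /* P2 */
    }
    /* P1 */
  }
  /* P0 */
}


n declared in the same block as P0
n = 9


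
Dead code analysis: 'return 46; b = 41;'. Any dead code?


statement follows a return and is unreachable
Dead: 'b = 41'


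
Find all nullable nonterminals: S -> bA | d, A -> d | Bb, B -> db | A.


A nonterminal is nullable iff some alternative derives ε (directly, or every symbol in it is nullable)
Nullable: {}


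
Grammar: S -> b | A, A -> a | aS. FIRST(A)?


Per alternative of A: FIRST(a) = {a}; FIRST(aS) = {a}
FIRST(A) = {a}


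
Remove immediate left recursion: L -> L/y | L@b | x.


Left-recursive alternatives: L/y, L@b; non-recursive: x
Introduce L': L -> xL', L' -> /yL' | @bL' | ε


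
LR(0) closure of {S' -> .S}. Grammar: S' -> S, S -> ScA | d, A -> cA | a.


Start: S' -> .S
For each item with dot before a nonterminal B, add B -> .γ for every B-production
Closure: [S' -> .S, S -> .ScA, S -> .d]


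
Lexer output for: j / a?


Scan left to right, longest-match per lexeme
Tokens: ID(j), OP(/), ID(a)


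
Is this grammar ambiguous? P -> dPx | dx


balanced d^n…x^n: each string has a unique parse
Unambiguous


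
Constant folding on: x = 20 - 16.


20 - 16 = 4 at compile time
Optimized: x = 4


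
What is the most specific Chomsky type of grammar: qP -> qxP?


LHS has context (more than one symbol) and |LHS| ≤ |RHS|
Classification: Type 1 (Context-Sensitive)


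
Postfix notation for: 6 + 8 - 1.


Left to right (same or higher precedence on left)
Postfix: 6 8 + 1 -


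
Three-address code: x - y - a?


Break into single-operator statements:
t1 = x - y
t2 = t1 - a


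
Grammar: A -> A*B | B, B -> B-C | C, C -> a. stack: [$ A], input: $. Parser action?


start symbol A on stack, input exhausted
Action: accept


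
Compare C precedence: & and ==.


'==' is equality (level 6); '&' is bitwise AND (level 5)
Higher level binds tighter
'==' has higher precedence than '&'


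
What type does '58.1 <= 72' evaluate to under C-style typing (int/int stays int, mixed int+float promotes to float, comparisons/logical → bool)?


Operand types: float <= int
Rule: comparison yields bool
Result type: bool


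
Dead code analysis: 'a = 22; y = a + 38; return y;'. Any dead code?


a is read by y's definition; y is returned
No dead code


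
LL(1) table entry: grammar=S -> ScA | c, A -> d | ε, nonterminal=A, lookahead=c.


For [A, c]: ε is nullable and 'c' ∈ FOLLOW(A)
Entry: A -> ε


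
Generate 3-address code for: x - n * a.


Break into single-operator statements:
t1 = n * a
t2 = x - t1


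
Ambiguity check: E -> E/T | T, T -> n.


precedence layered via separate nonterminal T: deterministic
Unambiguous


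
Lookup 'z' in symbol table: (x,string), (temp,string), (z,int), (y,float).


Lookup 'z' → type int


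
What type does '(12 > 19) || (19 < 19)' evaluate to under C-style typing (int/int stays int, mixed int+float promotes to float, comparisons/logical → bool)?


Operand types: bool || bool
Rule: logical operators take bool operands and yield bool
Result type: bool


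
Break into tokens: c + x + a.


Scan left to right, longest-match per lexeme
Tokens: ID(c), OP(+), ID(x), OP(+), ID(a)


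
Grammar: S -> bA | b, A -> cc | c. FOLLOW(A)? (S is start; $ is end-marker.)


$ ∈ FOLLOW(S). For each A -> αBβ: add FIRST(β)\{ε} to FOLLOW(B); if β nullable, add FOLLOW(A).
FOLLOW(A) = {$}


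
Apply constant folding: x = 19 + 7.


19 + 7 = 26 at compile time
Optimized: x = 26


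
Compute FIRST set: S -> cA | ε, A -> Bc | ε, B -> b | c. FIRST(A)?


Per alternative of A: FIRST(Bc) = {b, c}; FIRST(ε) = {ε}
FIRST(A) = {b, c, ε}


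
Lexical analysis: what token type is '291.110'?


Pattern: digits with a decimal point
Type: FLOAT_LITERAL


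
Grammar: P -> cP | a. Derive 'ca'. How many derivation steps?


Derivation: P => cP => ca
Steps: 2


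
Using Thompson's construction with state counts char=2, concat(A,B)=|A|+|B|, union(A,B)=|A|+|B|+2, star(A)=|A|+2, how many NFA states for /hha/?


Syntax tree has 3 char leaf(s), 0 union(s), 0 star(s)
chars contribute 3×2 = 6; each union adds +2; each star adds +2
Total: 6 + 0 + 0 = 6 states


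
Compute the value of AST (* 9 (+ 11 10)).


Evaluate inner: (+ 11 10) = 21
Evaluate root: (* 9 21) = 189
Result: 189


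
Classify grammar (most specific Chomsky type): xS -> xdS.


LHS has context (more than one symbol) and |LHS| ≤ |RHS|
Classification: Type 1 (Context-Sensitive)


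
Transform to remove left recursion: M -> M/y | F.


Left-recursive alternatives: M/y; non-recursive: F
Introduce M': M -> FM', M' -> /yM' | ε


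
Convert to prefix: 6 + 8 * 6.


'*' binds tighter: tree is (+ 6 (* 8 6))
Prefix: + 6 * 8 6


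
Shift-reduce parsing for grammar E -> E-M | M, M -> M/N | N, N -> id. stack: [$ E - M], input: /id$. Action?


'/' can extend M; shift to build M -> M/N
Action: shift


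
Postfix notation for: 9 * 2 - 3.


Left to right (same or higher precedence on left)
Postfix: 9 2 * 3 -


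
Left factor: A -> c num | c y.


Common prefix: 'c'
Factored: A -> c A', A' -> num | y


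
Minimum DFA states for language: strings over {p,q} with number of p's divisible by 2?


Track (count of p) mod 2: states 0..1, accept at 0
Minimal DFA: 2 states


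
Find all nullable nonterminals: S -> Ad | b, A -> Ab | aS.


A nonterminal is nullable iff some alternative derives ε (directly, or every symbol in it is nullable)
Nullable: {}


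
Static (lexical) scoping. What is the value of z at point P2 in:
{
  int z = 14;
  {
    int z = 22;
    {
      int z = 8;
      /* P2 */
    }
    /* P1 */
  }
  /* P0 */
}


z declared in the same block as P2
z = 8


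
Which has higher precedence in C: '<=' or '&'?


'<=' is relational (level 7); '&' is bitwise AND (level 5)
Higher level binds tighter
'<=' has higher precedence than '&'


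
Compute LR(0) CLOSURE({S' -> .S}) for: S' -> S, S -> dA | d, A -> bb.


Start: S' -> .S
For each item with dot before a nonterminal B, add B -> .γ for every B-production
Closure: [S' -> .S, S -> .dA, S -> .d]


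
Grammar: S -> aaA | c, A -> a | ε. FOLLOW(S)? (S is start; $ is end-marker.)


$ ∈ FOLLOW(S). For each A -> αBβ: add FIRST(β)\{ε} to FOLLOW(B); if β nullable, add FOLLOW(A).
FOLLOW(S) = {$}


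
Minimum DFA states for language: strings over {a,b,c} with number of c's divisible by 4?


Track (count of c) mod 4: states 0..3, accept at 0
Minimal DFA: 4 states


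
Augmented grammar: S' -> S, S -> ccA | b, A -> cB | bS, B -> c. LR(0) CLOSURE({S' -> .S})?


Start: S' -> .S
For each item with dot before a nonterminal B, add B -> .γ for every B-production
Closure: [S' -> .S, S -> .ccA, S -> .b]


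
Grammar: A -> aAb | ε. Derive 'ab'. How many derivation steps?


Derivation: A => aAb => ab
Steps: 2


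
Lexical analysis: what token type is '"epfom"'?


Pattern: double-quoted sequence
Type: STRING_LITERAL


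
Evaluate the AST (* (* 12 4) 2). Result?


Evaluate inner: (* 12 4) = 48
Evaluate root: (* 48 2) = 96
Result: 96


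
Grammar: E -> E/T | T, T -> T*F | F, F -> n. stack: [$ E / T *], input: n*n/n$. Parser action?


no handle; shift 'n'
Action: shift


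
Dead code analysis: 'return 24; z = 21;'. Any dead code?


statement follows a return and is unreachable
Dead: 'z = 21'


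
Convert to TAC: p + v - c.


Break into single-operator statements:
t1 = p + v
t2 = t1 - c


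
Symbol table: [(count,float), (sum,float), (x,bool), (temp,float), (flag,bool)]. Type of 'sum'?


Lookup 'sum' → type float


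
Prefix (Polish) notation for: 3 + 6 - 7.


left-to-right (same/higher precedence on left): tree is (- (+ 3 6) 7)
Prefix: - + 3 6 7


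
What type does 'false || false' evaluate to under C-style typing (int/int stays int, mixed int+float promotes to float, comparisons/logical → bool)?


Operand types: bool || bool
Rule: logical operators take bool operands and yield bool
Result type: bool


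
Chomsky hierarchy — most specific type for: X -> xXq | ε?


Single nonterminal LHS, but x^n q^n is not regular
Classification: Type 2 (Context-Free)


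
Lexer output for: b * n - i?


Scan left to right, longest-match per lexeme
Tokens: ID(b), OP(*), ID(n), OP(-), ID(i)


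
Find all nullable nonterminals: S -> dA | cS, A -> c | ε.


A nonterminal is nullable iff some alternative derives ε (directly, or every symbol in it is nullable)
Nullable: {A}


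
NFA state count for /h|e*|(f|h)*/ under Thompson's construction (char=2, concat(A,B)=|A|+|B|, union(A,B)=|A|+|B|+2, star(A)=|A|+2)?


Syntax tree has 4 char leaf(s), 3 union(s), 2 star(s)
chars contribute 4×2 = 8; each union adds +2; each star adds +2
Total: 8 + 6 + 4 = 18 states


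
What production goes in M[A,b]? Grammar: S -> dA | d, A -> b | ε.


For [A, b]: 'b' ∈ FIRST(b)
Entry: A -> b


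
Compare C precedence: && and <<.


'<<' is shift (level 8); '&&' is logical AND (level 2)
Higher level binds tighter
'<<' has higher precedence than '&&'


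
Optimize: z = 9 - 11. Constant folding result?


9 - 11 = -2 at compile time
Optimized: z = -2


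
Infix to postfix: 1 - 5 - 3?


Left to right (same or higher precedence on left)
Postfix: 1 5 - 3 -


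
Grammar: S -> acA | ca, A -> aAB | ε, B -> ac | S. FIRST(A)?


Per alternative of A: FIRST(aAB) = {a}; FIRST(ε) = {ε}
FIRST(A) = {a, ε}


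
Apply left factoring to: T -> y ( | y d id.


Common prefix: 'y'
Factored: T -> y T', T' -> ( | d id


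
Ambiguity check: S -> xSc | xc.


balanced x^n…c^n: each string has a unique parse
Unambiguous


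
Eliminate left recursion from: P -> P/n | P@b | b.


Left-recursive alternatives: P/n, P@b; non-recursive: b
Introduce P': P -> bP', P' -> /nP' | @bP' | ε


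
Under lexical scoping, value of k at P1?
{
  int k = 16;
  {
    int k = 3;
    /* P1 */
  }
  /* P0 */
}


k declared in the same block as P1
k = 3


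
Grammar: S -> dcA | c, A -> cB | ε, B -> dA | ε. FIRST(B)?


Per alternative of B: FIRST(dA) = {d}; FIRST(ε) = {ε}
FIRST(B) = {d, ε}


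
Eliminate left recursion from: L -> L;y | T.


Left-recursive alternatives: L;y; non-recursive: T
Introduce L': L -> TL', L' -> ;yL' | ε


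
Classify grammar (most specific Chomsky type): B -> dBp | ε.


Single nonterminal LHS, but d^n p^n is not regular
Classification: Type 2 (Context-Free)


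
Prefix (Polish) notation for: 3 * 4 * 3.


left-to-right (same/higher precedence on left): tree is (* (* 3 4) 3)
Prefix: * * 3 4 3


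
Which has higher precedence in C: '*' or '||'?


'*' is multiplicative (level 10); '||' is logical OR (level 1)
Higher level binds tighter
'*' has higher precedence than '||'


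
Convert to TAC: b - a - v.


Break into single-operator statements:
t1 = b - a
t2 = t1 - v


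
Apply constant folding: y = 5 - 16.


5 - 16 = -11 at compile time
Optimized: y = -11


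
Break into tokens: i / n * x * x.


Scan left to right, longest-match per lexeme
Tokens: ID(i), OP(/), ID(n), OP(*), ID(x), OP(*), ID(x)


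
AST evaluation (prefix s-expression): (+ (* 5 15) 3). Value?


Evaluate inner: (* 5 15) = 75
Evaluate root: (+ 75 3) = 78
Result: 78


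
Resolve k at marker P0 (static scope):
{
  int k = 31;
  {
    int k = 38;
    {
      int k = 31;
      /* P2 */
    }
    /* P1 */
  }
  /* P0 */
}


k declared in the same block as P0
k = 31


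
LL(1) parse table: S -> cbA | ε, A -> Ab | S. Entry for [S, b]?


For [S, b]: ε is nullable and 'b' ∈ FOLLOW(S)
Entry: S -> ε


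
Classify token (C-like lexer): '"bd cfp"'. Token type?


Pattern: double-quoted sequence
Type: STRING_LITERAL


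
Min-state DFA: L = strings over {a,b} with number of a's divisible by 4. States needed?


Track (count of a) mod 4: states 0..3, accept at 0
Minimal DFA: 4 states


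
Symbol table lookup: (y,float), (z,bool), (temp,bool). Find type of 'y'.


Lookup 'y' → type float


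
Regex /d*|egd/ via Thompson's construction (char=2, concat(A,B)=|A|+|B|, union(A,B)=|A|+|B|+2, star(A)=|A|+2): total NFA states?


Syntax tree has 4 char leaf(s), 1 union(s), 1 star(s)
chars contribute 4×2 = 8; each union adds +2; each star adds +2
Total: 8 + 2 + 2 = 12 states


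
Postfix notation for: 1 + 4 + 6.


Left to right (same or higher precedence on left)
Postfix: 1 4 + 6 +


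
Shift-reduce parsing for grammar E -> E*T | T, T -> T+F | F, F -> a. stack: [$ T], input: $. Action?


lookahead ∉ {+} so T won't extend; reduce E -> T
Action: reduce (E -> T)


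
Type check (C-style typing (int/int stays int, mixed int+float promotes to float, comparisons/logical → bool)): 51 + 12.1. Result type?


Operand types: int + float
Rule: mixed int/float promotes to float; int/int stays int
Result type: float


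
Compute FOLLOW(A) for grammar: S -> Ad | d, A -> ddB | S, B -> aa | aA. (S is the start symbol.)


$ ∈ FOLLOW(S). For each A -> αBβ: add FIRST(β)\{ε} to FOLLOW(B); if β nullable, add FOLLOW(A).
FOLLOW(A) = {d}


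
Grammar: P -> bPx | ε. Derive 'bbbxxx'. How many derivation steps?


Derivation: P => bPx => bbPxx => bbbPxxx => bbbxxx
Steps: 4


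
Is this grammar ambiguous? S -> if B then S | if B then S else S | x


dangling else: 'if B then if B then x else x' parses two ways
Ambiguous


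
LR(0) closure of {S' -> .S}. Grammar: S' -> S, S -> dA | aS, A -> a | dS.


Start: S' -> .S
For each item with dot before a nonterminal B, add B -> .γ for every B-production
Closure: [S' -> .S, S -> .dA, S -> .aS]


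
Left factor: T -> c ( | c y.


Common prefix: 'c'
Factored: T -> c T', T' -> ( | y


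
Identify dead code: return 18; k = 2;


statement follows a return and is unreachable
Dead: 'k = 2'


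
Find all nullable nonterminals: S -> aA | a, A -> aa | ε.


A nonterminal is nullable iff some alternative derives ε (directly, or every symbol in it is nullable)
Nullable: {A}


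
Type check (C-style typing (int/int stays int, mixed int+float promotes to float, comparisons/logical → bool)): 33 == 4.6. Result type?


Operand types: int == float
Rule: comparison yields bool
Result type: bool


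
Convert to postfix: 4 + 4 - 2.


Left to right (same or higher precedence on left)
Postfix: 4 4 + 2 -


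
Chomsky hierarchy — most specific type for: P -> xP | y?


Right-linear: every RHS is a terminal or a terminal followed by one nonterminal
Classification: Type 3 (Regular)


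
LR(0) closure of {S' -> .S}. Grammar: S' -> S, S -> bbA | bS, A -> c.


Start: S' -> .S
For each item with dot before a nonterminal B, add B -> .γ for every B-production
Closure: [S' -> .S, S -> .bbA, S -> .bS]


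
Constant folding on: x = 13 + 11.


13 + 11 = 24 at compile time
Optimized: x = 24


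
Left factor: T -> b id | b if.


Common prefix: 'b'
Factored: T -> b T', T' -> id | if


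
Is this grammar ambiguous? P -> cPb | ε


balanced c^n…b^n: each string has a unique parse
Unambiguous


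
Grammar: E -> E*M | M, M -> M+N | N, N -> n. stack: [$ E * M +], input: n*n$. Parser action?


no handle; shift 'n'
Action: shift


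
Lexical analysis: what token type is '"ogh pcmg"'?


Pattern: double-quoted sequence
Type: STRING_LITERAL


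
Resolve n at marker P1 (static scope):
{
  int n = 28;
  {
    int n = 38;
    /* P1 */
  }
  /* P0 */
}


n declared in the same block as P1
n = 38


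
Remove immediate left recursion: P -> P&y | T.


Left-recursive alternatives: P&y; non-recursive: T
Introduce P': P -> TP', P' -> &yP' | ε


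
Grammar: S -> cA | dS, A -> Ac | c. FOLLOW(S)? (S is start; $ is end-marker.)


$ ∈ FOLLOW(S). For each A -> αBβ: add FIRST(β)\{ε} to FOLLOW(B); if β nullable, add FOLLOW(A).
FOLLOW(S) = {$}


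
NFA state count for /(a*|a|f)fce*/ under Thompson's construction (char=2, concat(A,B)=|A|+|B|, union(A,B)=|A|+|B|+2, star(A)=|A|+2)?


Syntax tree has 6 char leaf(s), 2 union(s), 2 star(s)
chars contribute 6×2 = 12; each union adds +2; each star adds +2
Total: 12 + 4 + 4 = 20 states


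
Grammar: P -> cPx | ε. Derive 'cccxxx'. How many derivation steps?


Derivation: P => cPx => ccPxx => cccPxxx => cccxxx
Steps: 4


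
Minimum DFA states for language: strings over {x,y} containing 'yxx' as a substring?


KMP-style automaton: 3 progress states + 1 absorbing accept = 4
Minimal DFA: 4 states


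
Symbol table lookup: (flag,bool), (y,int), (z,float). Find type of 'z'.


Lookup 'z' → type float


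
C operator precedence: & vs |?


'&' is bitwise AND (level 5); '|' is bitwise OR (level 3)
Higher level binds tighter
'&' has higher precedence than '|'


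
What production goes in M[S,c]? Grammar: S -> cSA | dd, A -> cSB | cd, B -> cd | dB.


For [S, c]: 'c' ∈ FIRST(cSA)
Entry: S -> cSA


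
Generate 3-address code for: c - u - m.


Break into single-operator statements:
t1 = c - u
t2 = t1 - m


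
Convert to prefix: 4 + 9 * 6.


'*' binds tighter: tree is (+ 4 (* 9 6))
Prefix: + 4 * 9 6


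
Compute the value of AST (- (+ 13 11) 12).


Evaluate inner: (+ 13 11) = 24
Evaluate root: (- 24 12) = 12
Result: 12


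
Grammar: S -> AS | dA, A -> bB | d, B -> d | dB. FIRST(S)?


Per alternative of S: FIRST(AS) = {b, d}; FIRST(dA) = {d}
FIRST(S) = {b, d}


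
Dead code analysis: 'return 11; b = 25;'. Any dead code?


statement follows a return and is unreachable
Dead: 'b = 25'


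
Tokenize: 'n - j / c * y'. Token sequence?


Scan left to right, longest-match per lexeme
Tokens: ID(n), OP(-), ID(j), OP(/), ID(c), OP(*), ID(y)


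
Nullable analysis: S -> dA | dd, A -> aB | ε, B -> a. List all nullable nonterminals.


A nonterminal is nullable iff some alternative derives ε (directly, or every symbol in it is nullable)
Nullable: {A}


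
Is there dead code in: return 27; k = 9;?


statement follows a return and is unreachable
Dead: 'k = 9'


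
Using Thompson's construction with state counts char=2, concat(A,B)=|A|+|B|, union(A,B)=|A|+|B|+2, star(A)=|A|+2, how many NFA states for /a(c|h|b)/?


Syntax tree has 4 char leaf(s), 2 union(s), 0 star(s)
chars contribute 4×2 = 8; each union adds +2; each star adds +2
Total: 8 + 4 + 0 = 12 states


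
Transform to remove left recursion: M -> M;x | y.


Left-recursive alternatives: M;x; non-recursive: y
Introduce M': M -> yM', M' -> ;xM' | ε


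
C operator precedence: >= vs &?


'>=' is relational (level 7); '&' is bitwise AND (level 5)
Higher level binds tighter
'>=' has higher precedence than '&'


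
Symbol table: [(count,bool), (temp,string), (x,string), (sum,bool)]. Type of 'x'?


Lookup 'x' → type string


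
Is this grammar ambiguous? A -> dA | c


right-linear, alternatives start with distinct terminals 'd' vs 'c': unique leftmost derivation
Unambiguous


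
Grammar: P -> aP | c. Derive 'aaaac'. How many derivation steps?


Derivation: P => aP => aaP => aaaP => aaaaP => aaaac
Steps: 5


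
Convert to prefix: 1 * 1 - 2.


left-to-right (same/higher precedence on left): tree is (- (* 1 1) 2)
Prefix: - * 1 1 2


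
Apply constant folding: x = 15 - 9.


15 - 9 = 6 at compile time
Optimized: x = 6


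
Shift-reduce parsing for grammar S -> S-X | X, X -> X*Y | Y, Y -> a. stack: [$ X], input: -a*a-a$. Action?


lookahead ∉ {*} so X won't extend; reduce S -> X
Action: reduce (S -> X)


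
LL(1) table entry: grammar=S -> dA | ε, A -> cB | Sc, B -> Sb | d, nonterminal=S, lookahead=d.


For [S, d]: 'd' ∈ FIRST(dA)
Entry: S -> dA


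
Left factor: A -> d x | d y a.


Common prefix: 'd'
Factored: A -> d A', A' -> x | y a


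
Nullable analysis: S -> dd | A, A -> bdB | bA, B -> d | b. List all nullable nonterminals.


A nonterminal is nullable iff some alternative derives ε (directly, or every symbol in it is nullable)
Nullable: {}


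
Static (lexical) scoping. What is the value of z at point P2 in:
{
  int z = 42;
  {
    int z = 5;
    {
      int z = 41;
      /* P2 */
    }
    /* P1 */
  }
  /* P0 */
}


z declared in the same block as P2
z = 41


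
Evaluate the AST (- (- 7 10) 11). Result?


Evaluate inner: (- 7 10) = -3
Evaluate root: (- -3 11) = -14
Result: -14


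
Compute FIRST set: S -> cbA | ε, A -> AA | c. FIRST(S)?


Per alternative of S: FIRST(cbA) = {c}; FIRST(ε) = {ε}
FIRST(S) = {c, ε}


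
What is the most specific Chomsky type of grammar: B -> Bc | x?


Left-linear: every RHS is a terminal or one nonterminal followed by a terminal
Classification: Type 3 (Regular)


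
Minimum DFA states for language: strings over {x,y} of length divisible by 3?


Track length mod 3: states 0..2, accept at 0
Minimal DFA: 3 states


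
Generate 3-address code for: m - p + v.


Break into single-operator statements:
t1 = m - p
t2 = t1 + v


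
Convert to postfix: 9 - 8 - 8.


Left to right (same or higher precedence on left)
Postfix: 9 8 - 8 -


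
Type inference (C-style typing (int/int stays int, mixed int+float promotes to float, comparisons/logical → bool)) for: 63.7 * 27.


Operand types: float * int
Rule: mixed int/float promotes to float; int/int stays int
Result type: float


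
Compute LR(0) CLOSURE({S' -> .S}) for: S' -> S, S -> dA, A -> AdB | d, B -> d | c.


Start: S' -> .S
For each item with dot before a nonterminal B, add B -> .γ for every B-production
Closure: [S' -> .S, S -> .dA]


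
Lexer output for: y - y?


Scan left to right, longest-match per lexeme
Tokens: ID(y), OP(-), ID(y)


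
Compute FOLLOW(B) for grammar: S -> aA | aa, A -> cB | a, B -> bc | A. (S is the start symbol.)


$ ∈ FOLLOW(S). For each A -> αBβ: add FIRST(β)\{ε} to FOLLOW(B); if β nullable, add FOLLOW(A).
FOLLOW(B) = {$}


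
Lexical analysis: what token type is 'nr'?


Pattern: letter/underscore followed by alphanumerics, not a keyword
Type: IDENTIFIER


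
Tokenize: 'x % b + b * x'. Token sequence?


Scan left to right, longest-match per lexeme
Tokens: ID(x), OP(%), ID(b), OP(+), ID(b), OP(*), ID(x)


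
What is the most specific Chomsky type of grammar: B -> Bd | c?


Left-linear: every RHS is a terminal or one nonterminal followed by a terminal
Classification: Type 3 (Regular)


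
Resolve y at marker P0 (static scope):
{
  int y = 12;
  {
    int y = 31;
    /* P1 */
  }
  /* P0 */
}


y declared in the same block as P0
y = 12


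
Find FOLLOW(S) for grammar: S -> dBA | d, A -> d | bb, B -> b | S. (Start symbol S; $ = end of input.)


$ ∈ FOLLOW(S). For each A -> αBβ: add FIRST(β)\{ε} to FOLLOW(B); if β nullable, add FOLLOW(A).
FOLLOW(S) = {$, b, d}


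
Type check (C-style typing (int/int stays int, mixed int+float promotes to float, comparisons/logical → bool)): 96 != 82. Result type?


Operand types: int != int
Rule: comparison yields bool
Result type: bool


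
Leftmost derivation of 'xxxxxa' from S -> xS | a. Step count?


Derivation: S => xS => xxS => xxxS => xxxxS => xxxxxS => xxxxxa
Steps: 6


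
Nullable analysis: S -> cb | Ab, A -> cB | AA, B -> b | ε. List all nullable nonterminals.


A nonterminal is nullable iff some alternative derives ε (directly, or every symbol in it is nullable)
Nullable: {B}


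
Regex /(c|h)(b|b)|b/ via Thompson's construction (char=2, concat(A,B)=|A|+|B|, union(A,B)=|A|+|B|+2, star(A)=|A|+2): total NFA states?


Syntax tree has 5 char leaf(s), 3 union(s), 0 star(s)
chars contribute 5×2 = 10; each union adds +2; each star adds +2
Total: 10 + 6 + 0 = 16 states


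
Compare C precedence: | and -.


'-' is additive (level 9); '|' is bitwise OR (level 3)
Higher level binds tighter
'-' has higher precedence than '|'


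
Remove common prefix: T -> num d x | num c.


Common prefix: 'num'
Factored: T -> num T', T' -> d x | c


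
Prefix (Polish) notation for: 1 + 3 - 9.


left-to-right (same/higher precedence on left): tree is (- (+ 1 3) 9)
Prefix: - + 1 3 9
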